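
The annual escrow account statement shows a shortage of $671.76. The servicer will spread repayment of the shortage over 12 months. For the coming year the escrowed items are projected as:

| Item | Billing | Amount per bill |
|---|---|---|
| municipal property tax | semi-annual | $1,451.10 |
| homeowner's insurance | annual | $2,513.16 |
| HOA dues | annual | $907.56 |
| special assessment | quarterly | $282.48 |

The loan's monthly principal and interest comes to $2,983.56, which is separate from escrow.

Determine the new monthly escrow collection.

$677.05

Municipal property tax — $1,451.10 × 2 = $2,902.20/yr
Homeowner's insurance — $2,513.16/yr
HOA dues — $907.56/yr
Special assessment — $282.48 × 4 = $1,129.92/yr
Total per year = $2,902.20 + $2,513.16 + $907.56 + $1,129.92 = $7,452.84
Monthly = $7,452.84 ÷ 12 = $621.07
Shortage per month = $671.76 ÷ 12 = $55.98
Adjusted monthly = $621.07 + $55.98 = $677.05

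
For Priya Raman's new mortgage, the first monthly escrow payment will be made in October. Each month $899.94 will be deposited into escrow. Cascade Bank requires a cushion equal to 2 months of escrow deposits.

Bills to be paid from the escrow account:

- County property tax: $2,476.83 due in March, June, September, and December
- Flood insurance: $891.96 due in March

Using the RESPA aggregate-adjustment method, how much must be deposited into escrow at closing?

$2,245.86

Cushion = 2 × $899.94 = $1,799.88
Trial balance (start $0, +$899.94 each month, − disbursements):
  Oct: +$899.94 → $899.94
  Nov: +$899.94 → $1,799.88
  Dec: +$899.94 − $2,476.83 → $222.99
  Jan: +$899.94 → $1,122.93
  Feb: +$899.94 → $2,022.87
  Mar: +$899.94 − $3,368.79 → -$445.98
  Apr: +$899.94 → $453.96
  May: +$899.94 → $1,353.90
  Jun: +$899.94 − $2,476.83 → -$222.99
  Jul: +$899.94 → $676.95
  Aug: +$899.94 → $1,576.89
  Sep: +$899.94 − $2,476.83 → $0.00
Lowest trial balance = -$445.98 (Mar)
Initial deposit = cushion − low point = $1,799.88 − (-$445.98) = $2,245.86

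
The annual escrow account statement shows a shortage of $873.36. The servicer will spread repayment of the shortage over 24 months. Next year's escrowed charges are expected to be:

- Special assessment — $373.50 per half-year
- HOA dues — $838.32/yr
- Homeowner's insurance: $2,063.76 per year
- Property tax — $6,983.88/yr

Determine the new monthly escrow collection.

$922.47

Special assessment = $373.50 × 2 = $747.00 annually
HOA dues = $838.32 annually
Homeowner's insurance = $2,063.76 annually
Property tax = $6,983.88 annually
Total annual escrow = $747.00 + $838.32 + $2,063.76 + $6,983.88 = $10,632.96
Monthly escrow = $10,632.96 ÷ 12 = $886.08
Shortage per month = $873.36 / 24 = $36.39
New monthly escrow = $886.08 + $36.39 = $922.47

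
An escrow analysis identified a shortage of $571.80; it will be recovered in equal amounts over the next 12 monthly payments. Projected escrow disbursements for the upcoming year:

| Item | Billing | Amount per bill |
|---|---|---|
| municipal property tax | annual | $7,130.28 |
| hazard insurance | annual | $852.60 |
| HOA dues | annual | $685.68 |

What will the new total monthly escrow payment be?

$770.03

Municipal property tax = $7,130.28 per year
Hazard insurance = $852.60 per year
HOA dues = $685.68 per year
Yearly total = $8,668.56
Per month = $8,668.56 ÷ 12 = $722.38
Monthly shortage recovery: $571.80 ÷ 12 = $47.65
New monthly escrow = $722.38 + $47.65 = $770.03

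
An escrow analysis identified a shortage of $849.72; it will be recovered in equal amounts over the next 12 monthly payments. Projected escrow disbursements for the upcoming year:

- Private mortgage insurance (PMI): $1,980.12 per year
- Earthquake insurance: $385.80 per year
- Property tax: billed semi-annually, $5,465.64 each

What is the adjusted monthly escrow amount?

$1,178.91

Private mortgage insurance (PMI) = $1,980.12 per year
Earthquake insurance = $385.80 per year
Property tax = $5,465.64 × 2 = $10,931.28 per year
Total annual escrow = $1,980.12 + $385.80 + $10,931.28 = $13,297.20
Per month = $13,297.20 ÷ 12 = $1,108.10
Shortage per month = $849.72 ÷ 12 = $70.81
Adjusted monthly = $1,108.10 + $70.81 = $1,178.91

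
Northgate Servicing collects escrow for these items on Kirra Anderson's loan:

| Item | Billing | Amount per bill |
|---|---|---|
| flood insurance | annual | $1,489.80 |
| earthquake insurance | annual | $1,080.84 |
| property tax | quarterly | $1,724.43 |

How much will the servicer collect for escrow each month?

$789.03

Flood insurance — $1,489.80/yr
Earthquake insurance — $1,080.84/yr
Property tax — $1,724.43 × 4 = $6,897.72/yr
Total per year = $1,489.80 + $1,080.84 + $6,897.72 = $9,468.36
Monthly escrow = $9,468.36 ÷ 12 = $789.03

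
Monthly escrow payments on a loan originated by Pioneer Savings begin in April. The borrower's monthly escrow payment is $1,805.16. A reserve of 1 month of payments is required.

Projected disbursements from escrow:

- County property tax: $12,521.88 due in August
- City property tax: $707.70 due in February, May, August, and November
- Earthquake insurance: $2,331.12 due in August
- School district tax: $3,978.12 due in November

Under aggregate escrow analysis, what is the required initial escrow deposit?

$9,047.76

Cushion = 1 × $1,805.16 = $1,805.16
Trial balance (start $0, +$1,805.16 each month, − disbursements):
  Apr: +$1,805.16 → $1,805.16
  May: +$1,805.16 − $707.70 → $2,902.62
  Jun: +$1,805.16 → $4,707.78
  Jul: +$1,805.16 → $6,512.94
  Aug: +$1,805.16 − $15,560.70 → -$7,242.60
  Sep: +$1,805.16 → -$5,437.44
  Oct: +$1,805.16 → -$3,632.28
  Nov: +$1,805.16 − $4,685.82 → -$6,512.94
  Dec: +$1,805.16 → -$4,707.78
  Jan: +$1,805.16 → -$2,902.62
  Feb: +$1,805.16 − $707.70 → -$1,805.16
  Mar: +$1,805.16 → $0.00
Lowest trial balance = -$7,242.60 (Aug)
Initial deposit = cushion − low point = $1,805.16 − (-$7,242.60) = $9,047.76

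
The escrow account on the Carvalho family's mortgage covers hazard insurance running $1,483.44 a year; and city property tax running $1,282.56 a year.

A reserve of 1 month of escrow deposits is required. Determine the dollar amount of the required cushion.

$230.50

Hazard insurance — $1,483.44/yr
City property tax — $1,282.56/yr
Annual escrow total = $1,483.44 + $1,282.56 = $2,766.00
Per month = $2,766.00 / 12 = $230.50
Cushion = 1 × $230.50 = $230.50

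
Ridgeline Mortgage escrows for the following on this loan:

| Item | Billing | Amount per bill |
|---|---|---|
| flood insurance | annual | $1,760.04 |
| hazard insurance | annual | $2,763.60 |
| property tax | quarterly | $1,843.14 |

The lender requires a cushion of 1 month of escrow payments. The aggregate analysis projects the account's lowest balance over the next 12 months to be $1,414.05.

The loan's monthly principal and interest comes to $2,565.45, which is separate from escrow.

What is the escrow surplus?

Flood insurance — $1,760.04
Hazard insurance — $2,763.60
Property tax — $1,843.14 × 4 = $7,372.56
Total annual escrow = $11,896.20
Base monthly escrow = $11,896.20 ÷ 12 = $991.35
Required cushion = 1 × $991.35 = $991.35
Surplus = $1,414.05 − $991.35 = $422.70

$422.70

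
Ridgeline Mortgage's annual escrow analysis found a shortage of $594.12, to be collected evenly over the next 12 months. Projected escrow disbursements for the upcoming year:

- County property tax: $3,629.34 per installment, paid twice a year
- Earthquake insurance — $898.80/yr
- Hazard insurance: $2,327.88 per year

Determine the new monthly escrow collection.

$923.29

County property tax = $3,629.34 × 2 = $7,258.68 annually
Earthquake insurance = $898.80 annually
Hazard insurance = $2,327.88 annually
Total per year = $7,258.68 + $898.80 + $2,327.88 = $10,485.36
Base monthly escrow = $10,485.36 ÷ 12 = $873.78
Shortage spread = $594.12 ÷ 12 = $49.51/mo
New monthly escrow = $873.78 + $49.51 = $923.29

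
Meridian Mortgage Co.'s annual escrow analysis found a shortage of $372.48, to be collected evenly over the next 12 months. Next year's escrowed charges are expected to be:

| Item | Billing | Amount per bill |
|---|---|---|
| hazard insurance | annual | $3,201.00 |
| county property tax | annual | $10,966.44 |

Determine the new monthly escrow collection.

$1,211.66

Hazard insurance = $3,201.00 per year
County property tax = $10,966.44 per year
Total per year = $3,201.00 + $10,966.44 = $14,167.44
Base monthly escrow = $14,167.44 ÷ 12 = $1,180.62
Shortage per month = $372.48 ÷ 12 = $31.04
New monthly escrow = $1,180.62 + $31.04 = $1,211.66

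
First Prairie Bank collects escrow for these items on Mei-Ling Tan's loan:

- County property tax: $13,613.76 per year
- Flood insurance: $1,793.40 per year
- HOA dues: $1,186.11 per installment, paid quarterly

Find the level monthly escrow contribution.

County property tax — $13,613.76 annually
Flood insurance — $1,793.40 annually
HOA dues — $1,186.11 × 4 = $4,744.44 annually
Annual escrow total = $20,151.60
Monthly escrow = $20,151.60 / 12 = $1,679.30

$1,679.30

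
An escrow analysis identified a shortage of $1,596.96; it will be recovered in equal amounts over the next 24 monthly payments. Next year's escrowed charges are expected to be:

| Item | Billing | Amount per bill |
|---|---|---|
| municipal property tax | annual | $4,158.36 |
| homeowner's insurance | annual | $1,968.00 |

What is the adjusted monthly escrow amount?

Municipal property tax — $4,158.36
Homeowner's insurance — $1,968.00
Yearly total = $4,158.36 + $1,968.00 = $6,126.36
Per month = $6,126.36 ÷ 12 = $510.53
Shortage spread = $1,596.96 / 24 = $66.54/mo
New monthly escrow = $510.53 + $66.54 = $577.07

$577.07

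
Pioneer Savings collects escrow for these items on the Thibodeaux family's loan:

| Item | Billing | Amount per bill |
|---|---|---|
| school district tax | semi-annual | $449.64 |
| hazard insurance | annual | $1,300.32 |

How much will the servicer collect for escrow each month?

School district tax: $449.64 × 2 = $899.28
Hazard insurance: $1,300.32
Total annual escrow = $2,199.60
Per month = $2,199.60 ÷ 12 = $183.30

$183.30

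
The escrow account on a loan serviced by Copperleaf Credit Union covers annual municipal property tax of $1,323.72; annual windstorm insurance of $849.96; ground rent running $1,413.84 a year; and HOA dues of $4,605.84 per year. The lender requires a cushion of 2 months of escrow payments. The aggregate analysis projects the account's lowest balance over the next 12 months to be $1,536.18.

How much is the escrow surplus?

Municipal property tax — $1,323.72 per year
Windstorm insurance — $849.96 per year
Ground rent — $1,413.84 per year
HOA dues — $4,605.84 per year
Annual escrow total = $8,193.36
Monthly escrow = $8,193.36 ÷ 12 = $682.78
Required reserve = 2 × $682.78 = $1,365.56
Surplus = $1,536.18 − $1,365.56 = $170.62

$170.62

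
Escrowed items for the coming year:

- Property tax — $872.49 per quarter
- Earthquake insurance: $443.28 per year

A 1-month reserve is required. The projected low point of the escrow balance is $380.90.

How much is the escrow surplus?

Property tax: $872.49 × 4 = $3,489.96
Earthquake insurance: $443.28
Total per year = $3,489.96 + $443.28 = $3,933.24
Base monthly escrow = $3,933.24 ÷ 12 = $327.77
Cushion = 1 × $327.77 = $327.77
Surplus = $380.90 − $327.77 = $53.13

$53.13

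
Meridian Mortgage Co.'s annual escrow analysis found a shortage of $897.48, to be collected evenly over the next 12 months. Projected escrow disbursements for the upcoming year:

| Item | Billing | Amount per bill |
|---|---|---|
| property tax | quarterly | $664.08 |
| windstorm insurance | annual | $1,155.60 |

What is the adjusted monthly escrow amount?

Property tax — $664.08 × 4 = $2,656.32 per year
Windstorm insurance — $1,155.60 per year
Annual escrow total = $3,811.92
Base monthly escrow = $3,811.92 / 12 = $317.66
Shortage per month = $897.48 ÷ 12 = $74.79
Adjusted monthly = $317.66 + $74.79 = $392.45

$392.45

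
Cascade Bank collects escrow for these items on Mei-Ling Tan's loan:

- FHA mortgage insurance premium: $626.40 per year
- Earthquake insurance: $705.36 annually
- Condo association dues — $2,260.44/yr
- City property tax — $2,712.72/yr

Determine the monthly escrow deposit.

$525.41

FHA mortgage insurance premium: $626.40 annually
Earthquake insurance: $705.36 annually
Condo association dues: $2,260.44 annually
City property tax: $2,712.72 annually
Total annual escrow = $6,304.92
Monthly = $6,304.92 / 12 = $525.41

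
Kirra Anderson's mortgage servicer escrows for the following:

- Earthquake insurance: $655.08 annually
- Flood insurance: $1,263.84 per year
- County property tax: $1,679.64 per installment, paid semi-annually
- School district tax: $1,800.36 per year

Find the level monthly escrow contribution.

$589.88

Earthquake insurance = $655.08
Flood insurance = $1,263.84
County property tax = $1,679.64 × 2 = $3,359.28
School district tax = $1,800.36
Combined annual = $7,078.56
Base monthly escrow = $7,078.56 ÷ 12 = $589.88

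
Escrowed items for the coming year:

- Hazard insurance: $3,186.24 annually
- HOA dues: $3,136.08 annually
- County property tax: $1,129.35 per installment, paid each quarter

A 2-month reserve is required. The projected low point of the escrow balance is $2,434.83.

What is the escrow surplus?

Hazard insurance — $3,186.24 per year
HOA dues — $3,136.08 per year
County property tax — $1,129.35 × 4 = $4,517.40 per year
Annual escrow total = $10,839.72
Per month = $10,839.72 / 12 = $903.31
Required reserve = 2 × $903.31 = $1,806.62
Surplus = $2,434.83 − $1,806.62 = $628.21

$628.21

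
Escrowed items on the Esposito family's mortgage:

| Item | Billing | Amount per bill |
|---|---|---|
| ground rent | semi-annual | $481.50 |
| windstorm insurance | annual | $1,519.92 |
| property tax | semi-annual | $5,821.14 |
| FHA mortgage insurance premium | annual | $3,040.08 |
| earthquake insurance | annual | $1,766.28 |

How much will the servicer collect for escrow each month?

Ground rent = $481.50 × 2 = $963.00 per year
Windstorm insurance = $1,519.92 per year
Property tax = $5,821.14 × 2 = $11,642.28 per year
FHA mortgage insurance premium = $3,040.08 per year
Earthquake insurance = $1,766.28 per year
Combined annual = $963.00 + $1,519.92 + $11,642.28 + $3,040.08 + $1,766.28 = $18,931.56
Monthly = $18,931.56 / 12 = $1,577.63

$1,577.63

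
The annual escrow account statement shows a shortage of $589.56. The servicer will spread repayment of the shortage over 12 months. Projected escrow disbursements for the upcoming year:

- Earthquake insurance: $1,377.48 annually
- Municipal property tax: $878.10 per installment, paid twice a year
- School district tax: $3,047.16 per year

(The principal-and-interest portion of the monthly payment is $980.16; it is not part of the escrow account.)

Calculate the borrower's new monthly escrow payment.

$564.20

Earthquake insurance — $1,377.48 annually
Municipal property tax — $878.10 × 2 = $1,756.20 annually
School district tax — $3,047.16 annually
Yearly total = $6,180.84
Per month = $6,180.84 ÷ 12 = $515.07
Shortage per month = $589.56 ÷ 12 = $49.13
New monthly escrow = $515.07 + $49.13 = $564.20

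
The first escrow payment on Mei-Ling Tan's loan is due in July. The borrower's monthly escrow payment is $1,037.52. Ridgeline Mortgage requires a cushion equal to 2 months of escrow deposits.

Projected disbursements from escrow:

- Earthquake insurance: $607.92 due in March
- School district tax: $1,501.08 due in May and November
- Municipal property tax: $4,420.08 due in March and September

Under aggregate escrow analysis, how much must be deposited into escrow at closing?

Cushion = 2 × $1,037.52 = $2,075.04
Trial balance (start $0, +$1,037.52 each month, − disbursements):
  Jul: +$1,037.52 → $1,037.52
  Aug: +$1,037.52 → $2,075.04
  Sep: +$1,037.52 − $4,420.08 → -$1,307.52
  Oct: +$1,037.52 → -$270.00
  Nov: +$1,037.52 − $1,501.08 → -$733.56
  Dec: +$1,037.52 → $303.96
  Jan: +$1,037.52 → $1,341.48
  Feb: +$1,037.52 → $2,379.00
  Mar: +$1,037.52 − $5,028.00 → -$1,611.48
  Apr: +$1,037.52 → -$573.96
  May: +$1,037.52 − $1,501.08 → -$1,037.52
  Jun: +$1,037.52 → $0.00
Lowest trial balance = -$1,611.48 (Mar)
Initial deposit = cushion − low point = $2,075.04 − (-$1,611.48) = $3,686.52

$3,686.52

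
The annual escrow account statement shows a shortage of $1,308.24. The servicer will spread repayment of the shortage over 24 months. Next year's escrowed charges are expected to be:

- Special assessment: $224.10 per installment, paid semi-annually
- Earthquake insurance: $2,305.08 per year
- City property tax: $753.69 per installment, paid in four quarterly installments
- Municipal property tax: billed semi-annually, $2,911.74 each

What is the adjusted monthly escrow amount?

$1,020.47

Special assessment — $224.10 × 2 = $448.20
Earthquake insurance — $2,305.08
City property tax — $753.69 × 4 = $3,014.76
Municipal property tax — $2,911.74 × 2 = $5,823.48
Total annual escrow = $11,591.52
Monthly = $11,591.52 ÷ 12 = $965.96
Shortage spread = $1,308.24 ÷ 24 = $54.51/mo
Adjusted monthly = $965.96 + $54.51 = $1,020.47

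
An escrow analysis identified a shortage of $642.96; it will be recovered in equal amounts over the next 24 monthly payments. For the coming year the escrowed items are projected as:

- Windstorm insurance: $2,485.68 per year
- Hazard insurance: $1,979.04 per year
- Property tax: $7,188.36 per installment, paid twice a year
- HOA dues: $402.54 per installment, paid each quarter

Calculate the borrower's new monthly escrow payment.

$1,731.09

Windstorm insurance: $2,485.68/yr
Hazard insurance: $1,979.04/yr
Property tax: $7,188.36 × 2 = $14,376.72/yr
HOA dues: $402.54 × 4 = $1,610.16/yr
Annual escrow total = $2,485.68 + $1,979.04 + $14,376.72 + $1,610.16 = $20,451.60
Base monthly escrow = $20,451.60 / 12 = $1,704.30
Shortage per month = $642.96 ÷ 24 = $26.79
Adjusted monthly = $1,704.30 + $26.79 = $1,731.09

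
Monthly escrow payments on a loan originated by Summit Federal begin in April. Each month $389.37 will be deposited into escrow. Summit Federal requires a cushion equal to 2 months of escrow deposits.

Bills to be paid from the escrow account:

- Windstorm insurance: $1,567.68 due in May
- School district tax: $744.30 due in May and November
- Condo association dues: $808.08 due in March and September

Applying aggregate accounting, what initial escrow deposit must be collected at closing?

$2,311.98

Cushion = 2 × $389.37 = $778.74
Trial balance (start $0, +$389.37 each month, − disbursements):
  Apr: +$389.37 → $389.37
  May: +$389.37 − $2,311.98 → -$1,533.24
  Jun: +$389.37 → -$1,143.87
  Jul: +$389.37 → -$754.50
  Aug: +$389.37 → -$365.13
  Sep: +$389.37 − $808.08 → -$783.84
  Oct: +$389.37 → -$394.47
  Nov: +$389.37 − $744.30 → -$749.40
  Dec: +$389.37 → -$360.03
  Jan: +$389.37 → $29.34
  Feb: +$389.37 → $418.71
  Mar: +$389.37 − $808.08 → $0.00
Lowest trial balance = -$1,533.24 (May)
Initial deposit = cushion − low point = $778.74 − (-$1,533.24) = $2,311.98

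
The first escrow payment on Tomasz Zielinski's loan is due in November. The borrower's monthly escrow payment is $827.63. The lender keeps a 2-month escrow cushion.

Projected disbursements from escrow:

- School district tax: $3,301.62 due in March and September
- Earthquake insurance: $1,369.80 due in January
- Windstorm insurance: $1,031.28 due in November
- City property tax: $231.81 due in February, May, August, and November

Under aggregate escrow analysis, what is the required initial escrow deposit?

Cushion = 2 × $827.63 = $1,655.26
Trial balance (start $0, +$827.63 each month, − disbursements):
  Nov: +$827.63 − $1,263.09 → -$435.46
  Dec: +$827.63 → $392.17
  Jan: +$827.63 − $1,369.80 → -$150.00
  Feb: +$827.63 − $231.81 → $445.82
  Mar: +$827.63 − $3,301.62 → -$2,028.17
  Apr: +$827.63 → -$1,200.54
  May: +$827.63 − $231.81 → -$604.72
  Jun: +$827.63 → $222.91
  Jul: +$827.63 → $1,050.54
  Aug: +$827.63 − $231.81 → $1,646.36
  Sep: +$827.63 − $3,301.62 → -$827.63
  Oct: +$827.63 → $0.00
Lowest trial balance = -$2,028.17 (Mar)
Initial deposit = cushion − low point = $1,655.26 − (-$2,028.17) = $3,683.43

$3,683.43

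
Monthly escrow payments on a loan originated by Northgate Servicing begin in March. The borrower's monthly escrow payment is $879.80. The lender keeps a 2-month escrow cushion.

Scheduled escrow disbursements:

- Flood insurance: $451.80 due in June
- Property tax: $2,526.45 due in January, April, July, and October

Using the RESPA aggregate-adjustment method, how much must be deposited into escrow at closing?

Cushion = 2 × $879.80 = $1,759.60
Trial balance (start $0, +$879.80 each month, − disbursements):
  Mar: +$879.80 → $879.80
  Apr: +$879.80 − $2,526.45 → -$766.85
  May: +$879.80 → $112.95
  Jun: +$879.80 − $451.80 → $540.95
  Jul: +$879.80 − $2,526.45 → -$1,105.70
  Aug: +$879.80 → -$225.90
  Sep: +$879.80 → $653.90
  Oct: +$879.80 − $2,526.45 → -$992.75
  Nov: +$879.80 → -$112.95
  Dec: +$879.80 → $766.85
  Jan: +$879.80 − $2,526.45 → -$879.80
  Feb: +$879.80 → $0.00
Lowest trial balance = -$1,105.70 (Jul)
Initial deposit = cushion − low point = $1,759.60 − (-$1,105.70) = $2,865.30

$2,865.30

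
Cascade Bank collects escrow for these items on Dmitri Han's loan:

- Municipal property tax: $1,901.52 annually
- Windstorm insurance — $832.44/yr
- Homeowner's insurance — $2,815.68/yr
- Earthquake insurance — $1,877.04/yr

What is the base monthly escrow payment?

$618.89

Municipal property tax: $1,901.52 annually
Windstorm insurance: $832.44 annually
Homeowner's insurance: $2,815.68 annually
Earthquake insurance: $1,877.04 annually
Total annual escrow = $7,426.68
Per month = $7,426.68 ÷ 12 = $618.89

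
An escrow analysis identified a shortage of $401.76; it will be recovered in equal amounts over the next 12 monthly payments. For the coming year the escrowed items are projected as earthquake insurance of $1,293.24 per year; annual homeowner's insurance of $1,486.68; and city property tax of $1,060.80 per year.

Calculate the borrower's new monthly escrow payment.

Earthquake insurance: $1,293.24
Homeowner's insurance: $1,486.68
City property tax: $1,060.80
Total per year = $1,293.24 + $1,486.68 + $1,060.80 = $3,840.72
Base monthly escrow = $3,840.72 / 12 = $320.06
Shortage spread = $401.76 ÷ 12 = $33.48/mo
Adjusted monthly = $320.06 + $33.48 = $353.54

$353.54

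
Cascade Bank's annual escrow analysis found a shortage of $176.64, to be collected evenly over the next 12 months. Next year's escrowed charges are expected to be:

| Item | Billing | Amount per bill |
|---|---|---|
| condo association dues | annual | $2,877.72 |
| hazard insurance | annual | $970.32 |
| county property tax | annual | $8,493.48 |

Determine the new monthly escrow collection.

$1,043.18

Condo association dues = $2,877.72 per year
Hazard insurance = $970.32 per year
County property tax = $8,493.48 per year
Total annual escrow = $2,877.72 + $970.32 + $8,493.48 = $12,341.52
Per month = $12,341.52 / 12 = $1,028.46
Shortage per month = $176.64 ÷ 12 = $14.72
Adjusted monthly = $1,028.46 + $14.72 = $1,043.18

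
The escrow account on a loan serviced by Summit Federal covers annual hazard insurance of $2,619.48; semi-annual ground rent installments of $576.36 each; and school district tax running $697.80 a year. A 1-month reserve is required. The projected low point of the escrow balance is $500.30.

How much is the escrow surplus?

Hazard insurance: $2,619.48
Ground rent: $576.36 × 2 = $1,152.72
School district tax: $697.80
Total per year = $2,619.48 + $1,152.72 + $697.80 = $4,470.00
Per month = $4,470.00 ÷ 12 = $372.50
Cushion = 1 × $372.50 = $372.50
Surplus = $500.30 − $372.50 = $127.80

$127.80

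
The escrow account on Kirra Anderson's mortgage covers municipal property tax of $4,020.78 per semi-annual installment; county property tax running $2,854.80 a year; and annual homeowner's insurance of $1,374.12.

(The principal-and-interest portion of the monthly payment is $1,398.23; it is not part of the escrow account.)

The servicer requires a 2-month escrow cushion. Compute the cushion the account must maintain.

$2,045.08

Municipal property tax = $4,020.78 × 2 = $8,041.56 annually
County property tax = $2,854.80 annually
Homeowner's insurance = $1,374.12 annually
Yearly total = $8,041.56 + $2,854.80 + $1,374.12 = $12,270.48
Monthly = $12,270.48 ÷ 12 = $1,022.54
Reserve = 2 × $1,022.54 = $2,045.08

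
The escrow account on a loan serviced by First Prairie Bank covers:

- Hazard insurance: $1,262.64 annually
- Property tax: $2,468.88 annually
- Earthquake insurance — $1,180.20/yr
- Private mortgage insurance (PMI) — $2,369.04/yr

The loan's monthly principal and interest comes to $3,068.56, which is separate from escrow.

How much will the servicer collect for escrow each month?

$606.73

Hazard insurance = $1,262.64 annually
Property tax = $2,468.88 annually
Earthquake insurance = $1,180.20 annually
Private mortgage insurance (PMI) = $2,369.04 annually
Total annual escrow = $1,262.64 + $2,468.88 + $1,180.20 + $2,369.04 = $7,280.76
Monthly = $7,280.76 ÷ 12 = $606.73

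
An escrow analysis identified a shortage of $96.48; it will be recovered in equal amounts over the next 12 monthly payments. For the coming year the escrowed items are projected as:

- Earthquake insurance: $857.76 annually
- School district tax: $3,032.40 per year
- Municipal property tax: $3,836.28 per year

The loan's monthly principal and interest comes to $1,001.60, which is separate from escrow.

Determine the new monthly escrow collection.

$651.91

Earthquake insurance — $857.76 per year
School district tax — $3,032.40 per year
Municipal property tax — $3,836.28 per year
Total annual escrow = $7,726.44
Per month = $7,726.44 ÷ 12 = $643.87
Monthly shortage recovery: $96.48 / 12 = $8.04
Adjusted monthly = $643.87 + $8.04 = $651.91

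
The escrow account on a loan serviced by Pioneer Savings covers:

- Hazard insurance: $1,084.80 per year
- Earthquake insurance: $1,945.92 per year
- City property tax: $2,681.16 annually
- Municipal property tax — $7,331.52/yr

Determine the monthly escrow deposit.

$1,086.95

Hazard insurance — $1,084.80/yr
Earthquake insurance — $1,945.92/yr
City property tax — $2,681.16/yr
Municipal property tax — $7,331.52/yr
Combined annual = $1,084.80 + $1,945.92 + $2,681.16 + $7,331.52 = $13,043.40
Per month = $13,043.40 / 12 = $1,086.95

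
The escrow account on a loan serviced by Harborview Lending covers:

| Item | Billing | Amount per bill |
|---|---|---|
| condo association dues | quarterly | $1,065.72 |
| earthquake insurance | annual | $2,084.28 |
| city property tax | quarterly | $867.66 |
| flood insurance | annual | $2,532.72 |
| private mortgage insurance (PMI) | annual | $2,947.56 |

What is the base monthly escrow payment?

Condo association dues: $1,065.72 × 4 = $4,262.88 per year
Earthquake insurance: $2,084.28 per year
City property tax: $867.66 × 4 = $3,470.64 per year
Flood insurance: $2,532.72 per year
Private mortgage insurance (PMI): $2,947.56 per year
Annual escrow total = $15,298.08
Monthly = $15,298.08 / 12 = $1,274.84

$1,274.84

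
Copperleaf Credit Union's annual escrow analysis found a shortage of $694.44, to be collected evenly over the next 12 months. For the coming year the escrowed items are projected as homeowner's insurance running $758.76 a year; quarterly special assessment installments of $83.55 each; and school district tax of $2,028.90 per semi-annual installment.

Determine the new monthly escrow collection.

Homeowner's insurance: $758.76 annually
Special assessment: $83.55 × 4 = $334.20 annually
School district tax: $2,028.90 × 2 = $4,057.80 annually
Combined annual = $5,150.76
Base monthly escrow = $5,150.76 ÷ 12 = $429.23
Shortage per month = $694.44 ÷ 12 = $57.87
Adjusted monthly = $429.23 + $57.87 = $487.10

$487.10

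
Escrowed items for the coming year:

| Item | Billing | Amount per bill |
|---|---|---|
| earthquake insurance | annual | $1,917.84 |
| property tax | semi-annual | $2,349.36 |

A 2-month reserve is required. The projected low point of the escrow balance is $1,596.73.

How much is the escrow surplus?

Earthquake insurance: $1,917.84
Property tax: $2,349.36 × 2 = $4,698.72
Yearly total = $1,917.84 + $4,698.72 = $6,616.56
Monthly = $6,616.56 / 12 = $551.38
Required cushion = 2 × $551.38 = $1,102.76
Excess over cushion: $1,596.73 − $1,102.76 = $493.97

$493.97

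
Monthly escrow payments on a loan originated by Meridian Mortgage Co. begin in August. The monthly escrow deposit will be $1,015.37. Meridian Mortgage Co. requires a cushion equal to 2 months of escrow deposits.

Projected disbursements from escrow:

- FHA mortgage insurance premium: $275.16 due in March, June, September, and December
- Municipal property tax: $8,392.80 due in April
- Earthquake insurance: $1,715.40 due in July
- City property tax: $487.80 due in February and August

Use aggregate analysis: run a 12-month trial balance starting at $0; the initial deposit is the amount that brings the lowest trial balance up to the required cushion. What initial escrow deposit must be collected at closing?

Cushion = 2 × $1,015.37 = $2,030.74
Trial balance (start $0, +$1,015.37 each month, − disbursements):
  Aug: +$1,015.37 − $487.80 → $527.57
  Sep: +$1,015.37 − $275.16 → $1,267.78
  Oct: +$1,015.37 → $2,283.15
  Nov: +$1,015.37 → $3,298.52
  Dec: +$1,015.37 − $275.16 → $4,038.73
  Jan: +$1,015.37 → $5,054.10
  Feb: +$1,015.37 − $487.80 → $5,581.67
  Mar: +$1,015.37 − $275.16 → $6,321.88
  Apr: +$1,015.37 − $8,392.80 → -$1,055.55
  May: +$1,015.37 → -$40.18
  Jun: +$1,015.37 − $275.16 → $700.03
  Jul: +$1,015.37 − $1,715.40 → $0.00
Lowest trial balance = -$1,055.55 (Apr)
Initial deposit = cushion − low point = $2,030.74 − (-$1,055.55) = $3,086.29

$3,086.29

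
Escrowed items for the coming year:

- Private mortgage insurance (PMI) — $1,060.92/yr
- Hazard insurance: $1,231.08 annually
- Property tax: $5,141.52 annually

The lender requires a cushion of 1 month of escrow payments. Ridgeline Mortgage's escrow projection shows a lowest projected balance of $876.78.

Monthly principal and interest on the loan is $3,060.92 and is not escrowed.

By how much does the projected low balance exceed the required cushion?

Private mortgage insurance (PMI): $1,060.92 annually
Hazard insurance: $1,231.08 annually
Property tax: $5,141.52 annually
Total per year = $7,433.52
Per month = $7,433.52 ÷ 12 = $619.46
Cushion = 1 × $619.46 = $619.46
Surplus = $876.78 − $619.46 = $257.32

$257.32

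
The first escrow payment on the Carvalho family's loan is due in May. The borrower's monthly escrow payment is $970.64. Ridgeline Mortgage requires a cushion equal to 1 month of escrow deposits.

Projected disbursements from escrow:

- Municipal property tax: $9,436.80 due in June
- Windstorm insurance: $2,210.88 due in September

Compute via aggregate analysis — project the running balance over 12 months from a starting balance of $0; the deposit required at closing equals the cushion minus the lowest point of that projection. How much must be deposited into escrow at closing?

$8,466.16

Cushion = 1 × $970.64 = $970.64
Trial balance (start $0, +$970.64 each month, − disbursements):
  May: +$970.64 → $970.64
  Jun: +$970.64 − $9,436.80 → -$7,495.52
  Jul: +$970.64 → -$6,524.88
  Aug: +$970.64 → -$5,554.24
  Sep: +$970.64 − $2,210.88 → -$6,794.48
  Oct: +$970.64 → -$5,823.84
  Nov: +$970.64 → -$4,853.20
  Dec: +$970.64 → -$3,882.56
  Jan: +$970.64 → -$2,911.92
  Feb: +$970.64 → -$1,941.28
  Mar: +$970.64 → -$970.64
  Apr: +$970.64 → $0.00
Lowest trial balance = -$7,495.52 (Jun)
Initial deposit = cushion − low point = $970.64 − (-$7,495.52) = $8,466.16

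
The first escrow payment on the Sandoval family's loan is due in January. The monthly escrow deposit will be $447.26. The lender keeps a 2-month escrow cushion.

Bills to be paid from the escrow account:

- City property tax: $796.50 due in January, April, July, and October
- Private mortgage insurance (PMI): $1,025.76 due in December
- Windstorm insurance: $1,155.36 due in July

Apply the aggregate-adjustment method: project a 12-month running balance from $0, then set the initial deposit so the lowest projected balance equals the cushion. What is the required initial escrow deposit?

Cushion = 2 × $447.26 = $894.52
Trial balance (start $0, +$447.26 each month, − disbursements):
  Jan: +$447.26 − $796.50 → -$349.24
  Feb: +$447.26 → $98.02
  Mar: +$447.26 → $545.28
  Apr: +$447.26 − $796.50 → $196.04
  May: +$447.26 → $643.30
  Jun: +$447.26 → $1,090.56
  Jul: +$447.26 − $1,951.86 → -$414.04
  Aug: +$447.26 → $33.22
  Sep: +$447.26 → $480.48
  Oct: +$447.26 − $796.50 → $131.24
  Nov: +$447.26 → $578.50
  Dec: +$447.26 − $1,025.76 → $0.00
Lowest trial balance = -$414.04 (Jul)
Initial deposit = cushion − low point = $894.52 − (-$414.04) = $1,308.56

$1,308.56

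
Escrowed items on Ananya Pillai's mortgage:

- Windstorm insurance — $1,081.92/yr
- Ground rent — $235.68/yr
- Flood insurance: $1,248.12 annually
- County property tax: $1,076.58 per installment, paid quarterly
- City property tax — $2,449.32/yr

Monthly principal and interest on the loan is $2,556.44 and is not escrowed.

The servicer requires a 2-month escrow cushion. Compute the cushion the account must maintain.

Windstorm insurance = $1,081.92 annually
Ground rent = $235.68 annually
Flood insurance = $1,248.12 annually
County property tax = $1,076.58 × 4 = $4,306.32 annually
City property tax = $2,449.32 annually
Yearly total = $9,321.36
Base monthly escrow = $9,321.36 / 12 = $776.78
Required cushion = 2 × $776.78 = $1,553.56

$1,553.56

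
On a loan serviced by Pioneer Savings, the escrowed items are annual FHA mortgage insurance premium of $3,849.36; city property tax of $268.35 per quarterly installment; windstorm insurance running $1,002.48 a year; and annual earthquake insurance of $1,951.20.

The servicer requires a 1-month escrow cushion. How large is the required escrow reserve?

$656.37

FHA mortgage insurance premium: $3,849.36 annually
City property tax: $268.35 × 4 = $1,073.40 annually
Windstorm insurance: $1,002.48 annually
Earthquake insurance: $1,951.20 annually
Yearly total = $3,849.36 + $1,073.40 + $1,002.48 + $1,951.20 = $7,876.44
Monthly escrow = $7,876.44 / 12 = $656.37
Cushion = 1 × $656.37 = $656.37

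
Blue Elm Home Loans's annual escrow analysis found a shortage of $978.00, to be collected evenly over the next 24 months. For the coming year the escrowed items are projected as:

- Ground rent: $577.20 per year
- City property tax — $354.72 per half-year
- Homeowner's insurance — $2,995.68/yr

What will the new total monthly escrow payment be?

Ground rent = $577.20/yr
City property tax = $354.72 × 2 = $709.44/yr
Homeowner's insurance = $2,995.68/yr
Total annual escrow = $577.20 + $709.44 + $2,995.68 = $4,282.32
Monthly escrow = $4,282.32 / 12 = $356.86
Shortage per month = $978.00 / 24 = $40.75
New monthly escrow = $356.86 + $40.75 = $397.61

$397.61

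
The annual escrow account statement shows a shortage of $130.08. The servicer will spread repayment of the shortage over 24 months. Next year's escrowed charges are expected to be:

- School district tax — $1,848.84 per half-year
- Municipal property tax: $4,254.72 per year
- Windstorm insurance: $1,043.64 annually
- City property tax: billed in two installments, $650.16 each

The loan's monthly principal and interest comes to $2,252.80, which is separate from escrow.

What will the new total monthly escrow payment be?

School district tax = $1,848.84 × 2 = $3,697.68 per year
Municipal property tax = $4,254.72 per year
Windstorm insurance = $1,043.64 per year
City property tax = $650.16 × 2 = $1,300.32 per year
Total annual escrow = $3,697.68 + $4,254.72 + $1,043.64 + $1,300.32 = $10,296.36
Per month = $10,296.36 / 12 = $858.03
Shortage per month = $130.08 / 24 = $5.42
Adjusted monthly = $858.03 + $5.42 = $863.45

$863.45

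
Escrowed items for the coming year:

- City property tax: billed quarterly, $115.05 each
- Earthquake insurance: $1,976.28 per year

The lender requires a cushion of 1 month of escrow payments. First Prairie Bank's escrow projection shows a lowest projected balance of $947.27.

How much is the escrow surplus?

$744.23

City property tax — $115.05 × 4 = $460.20 annually
Earthquake insurance — $1,976.28 annually
Total annual escrow = $460.20 + $1,976.28 = $2,436.48
Monthly escrow = $2,436.48 / 12 = $203.04
Required reserve = 1 × $203.04 = $203.04
Surplus = $947.27 − $203.04 = $744.23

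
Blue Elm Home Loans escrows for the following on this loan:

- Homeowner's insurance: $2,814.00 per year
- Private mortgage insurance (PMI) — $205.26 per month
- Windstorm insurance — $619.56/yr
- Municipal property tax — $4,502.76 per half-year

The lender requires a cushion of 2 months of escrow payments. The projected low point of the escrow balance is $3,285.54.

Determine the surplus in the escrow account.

Homeowner's insurance = $2,814.00 annually
Private mortgage insurance (PMI) = $205.26 × 12 = $2,463.12 annually
Windstorm insurance = $619.56 annually
Municipal property tax = $4,502.76 × 2 = $9,005.52 annually
Combined annual = $2,814.00 + $2,463.12 + $619.56 + $9,005.52 = $14,902.20
Monthly escrow = $14,902.20 / 12 = $1,241.85
Required cushion = 2 × $1,241.85 = $2,483.70
Surplus = $3,285.54 − $2,483.70 = $801.84

$801.84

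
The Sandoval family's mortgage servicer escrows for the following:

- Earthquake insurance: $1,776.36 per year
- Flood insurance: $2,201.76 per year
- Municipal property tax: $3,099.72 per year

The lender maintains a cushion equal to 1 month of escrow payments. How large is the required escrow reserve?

$589.82

Earthquake insurance — $1,776.36/yr
Flood insurance — $2,201.76/yr
Municipal property tax — $3,099.72/yr
Yearly total = $1,776.36 + $2,201.76 + $3,099.72 = $7,077.84
Per month = $7,077.84 / 12 = $589.82
Reserve = 1 × $589.82 = $589.82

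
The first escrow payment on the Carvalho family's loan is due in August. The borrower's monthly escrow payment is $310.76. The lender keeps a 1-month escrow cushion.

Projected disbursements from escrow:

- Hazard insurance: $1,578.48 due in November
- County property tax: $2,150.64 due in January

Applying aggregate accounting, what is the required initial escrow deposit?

Cushion = 1 × $310.76 = $310.76
Trial balance (start $0, +$310.76 each month, − disbursements):
  Aug: +$310.76 → $310.76
  Sep: +$310.76 → $621.52
  Oct: +$310.76 → $932.28
  Nov: +$310.76 − $1,578.48 → -$335.44
  Dec: +$310.76 → -$24.68
  Jan: +$310.76 − $2,150.64 → -$1,864.56
  Feb: +$310.76 → -$1,553.80
  Mar: +$310.76 → -$1,243.04
  Apr: +$310.76 → -$932.28
  May: +$310.76 → -$621.52
  Jun: +$310.76 → -$310.76
  Jul: +$310.76 → $0.00
Lowest trial balance = -$1,864.56 (Jan)
Initial deposit = cushion − low point = $310.76 − (-$1,864.56) = $2,175.32

$2,175.32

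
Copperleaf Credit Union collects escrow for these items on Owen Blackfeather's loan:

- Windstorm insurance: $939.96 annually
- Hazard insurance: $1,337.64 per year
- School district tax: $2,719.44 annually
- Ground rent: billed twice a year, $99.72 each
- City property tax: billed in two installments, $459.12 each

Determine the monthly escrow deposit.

Windstorm insurance — $939.96 per year
Hazard insurance — $1,337.64 per year
School district tax — $2,719.44 per year
Ground rent — $99.72 × 2 = $199.44 per year
City property tax — $459.12 × 2 = $918.24 per year
Combined annual = $939.96 + $1,337.64 + $2,719.44 + $199.44 + $918.24 = $6,114.72
Monthly escrow = $6,114.72 ÷ 12 = $509.56

$509.56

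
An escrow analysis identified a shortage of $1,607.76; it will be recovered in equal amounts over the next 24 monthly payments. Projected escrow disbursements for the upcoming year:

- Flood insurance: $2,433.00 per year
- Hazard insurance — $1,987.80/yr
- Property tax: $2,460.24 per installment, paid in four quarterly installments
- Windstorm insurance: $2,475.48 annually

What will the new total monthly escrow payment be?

$1,461.76

Flood insurance — $2,433.00 per year
Hazard insurance — $1,987.80 per year
Property tax — $2,460.24 × 4 = $9,840.96 per year
Windstorm insurance — $2,475.48 per year
Total per year = $2,433.00 + $1,987.80 + $9,840.96 + $2,475.48 = $16,737.24
Monthly = $16,737.24 ÷ 12 = $1,394.77
Shortage per month = $1,607.76 ÷ 24 = $66.99
New monthly escrow = $1,394.77 + $66.99 = $1,461.76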